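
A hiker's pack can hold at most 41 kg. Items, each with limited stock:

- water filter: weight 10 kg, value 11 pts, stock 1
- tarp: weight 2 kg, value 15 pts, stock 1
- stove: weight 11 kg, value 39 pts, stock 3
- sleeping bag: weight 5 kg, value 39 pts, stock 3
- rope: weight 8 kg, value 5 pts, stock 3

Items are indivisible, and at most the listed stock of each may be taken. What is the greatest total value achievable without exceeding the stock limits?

Top feasible selections:
- 1×tarp + 2×stove + 3×sleeping bag: weight 39, value 210
- 2×stove + 3×sleeping bag: weight 37, value 195
- 1×water filter + 1×tarp + 1×stove + 3×sleeping bag: weight 38, value 182
Best: 210 pts.

210 pts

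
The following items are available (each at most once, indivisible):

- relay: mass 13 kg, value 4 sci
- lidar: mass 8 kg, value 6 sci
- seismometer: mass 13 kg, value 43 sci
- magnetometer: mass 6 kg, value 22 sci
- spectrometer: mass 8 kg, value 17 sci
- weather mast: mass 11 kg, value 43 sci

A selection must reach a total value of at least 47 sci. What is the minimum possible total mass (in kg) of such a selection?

17

Subsets with value ≥ 47, sorted by total mass:
- magnetometer+weather mast: mass 17, value 65
- seismometer+magnetometer: mass 19, value 65
Minimum mass: 17 kg.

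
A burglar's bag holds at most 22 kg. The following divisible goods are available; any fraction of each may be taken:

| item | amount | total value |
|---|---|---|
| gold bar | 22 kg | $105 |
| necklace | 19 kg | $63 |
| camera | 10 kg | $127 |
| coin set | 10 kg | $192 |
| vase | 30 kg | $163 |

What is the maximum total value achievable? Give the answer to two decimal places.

329.87

Take in order of value per unit:
- coin set (192/10 per unit): all 10 → value 192, running total 192.00
- camera (127/10 per unit): all 10 → value 127, running total 319.00
- vase (163/30 per unit): 2 of 30 → value 2×163/30 = 10.8667, running total 329.87
Total 329.87.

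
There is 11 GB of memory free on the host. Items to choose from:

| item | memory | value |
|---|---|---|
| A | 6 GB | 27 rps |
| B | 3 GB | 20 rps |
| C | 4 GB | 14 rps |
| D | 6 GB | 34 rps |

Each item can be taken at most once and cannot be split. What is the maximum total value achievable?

54 rps

Check high-value combinations within 11 GB:
- B+D: memory 3+6=9, value 20+34=54
- C+D: memory 4+6=10, value 14+34=48
- A+B: memory 6+3=9, value 27+20=47
- A+C: memory 6+4=10, value 27+14=41
- D: memory 6, value 34
Best: 54 rps.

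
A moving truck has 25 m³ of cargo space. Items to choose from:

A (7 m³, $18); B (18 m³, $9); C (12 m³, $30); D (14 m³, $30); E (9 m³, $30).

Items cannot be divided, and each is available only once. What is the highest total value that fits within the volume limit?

$60

Check high-value combinations within 25 m³:
- C+E: volume 12+9=21, value 30+30=60
- D+E: volume 14+9=23, value 30+30=60
- A+E: volume 7+9=16, value 18+30=48
- A+C: volume 7+12=19, value 18+30=48
Best: $60.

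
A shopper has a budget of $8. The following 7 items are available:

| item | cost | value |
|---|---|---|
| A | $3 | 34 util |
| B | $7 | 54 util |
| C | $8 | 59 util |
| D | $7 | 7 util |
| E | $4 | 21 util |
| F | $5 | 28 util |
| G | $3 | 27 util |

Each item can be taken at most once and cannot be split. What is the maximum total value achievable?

Check high-value combinations within $8:
- A+F: cost 3+5=8, value 34+28=62
- A+G: cost 3+3=6, value 34+27=61
- C: cost 8, value 59
Best: 62 util.

62 util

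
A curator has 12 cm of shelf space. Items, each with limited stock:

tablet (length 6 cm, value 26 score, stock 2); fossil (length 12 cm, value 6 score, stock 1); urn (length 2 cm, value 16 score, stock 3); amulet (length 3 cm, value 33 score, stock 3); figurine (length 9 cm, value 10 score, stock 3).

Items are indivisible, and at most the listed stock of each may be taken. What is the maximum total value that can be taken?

115 score

Best selections within length 12 and stock limits:
- 1×urn + 3×amulet: length 11, value 115
- 3×urn + 2×amulet: length 12, value 114
- 3×amulet: length 9, value 99
Best: 115 score.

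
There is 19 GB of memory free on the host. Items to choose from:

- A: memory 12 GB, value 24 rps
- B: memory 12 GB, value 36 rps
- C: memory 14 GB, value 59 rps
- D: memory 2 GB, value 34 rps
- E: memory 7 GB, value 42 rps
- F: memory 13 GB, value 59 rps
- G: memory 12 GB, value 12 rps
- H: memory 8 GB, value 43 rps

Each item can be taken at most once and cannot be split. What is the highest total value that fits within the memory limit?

119 rps

Check high-value combinations within 19 GB:
- D+E+H: memory 2+7+8=17, value 34+42+43=119
- D+F: memory 2+13=15, value 34+59=93
- C+D: memory 14+2=16, value 59+34=93
- E+H: memory 7+8=15, value 42+43=85
- B+E: memory 12+7=19, value 36+42=78
Best: 119 rps.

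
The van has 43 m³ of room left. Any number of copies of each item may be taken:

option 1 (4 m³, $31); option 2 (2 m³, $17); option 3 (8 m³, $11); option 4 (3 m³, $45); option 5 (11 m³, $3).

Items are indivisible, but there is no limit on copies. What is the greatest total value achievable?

$630

Best value-per-unit is option 4 at 45/3, and filling with it alone uses volume 14×3=42. No mix of the others beats 14×45 = 630.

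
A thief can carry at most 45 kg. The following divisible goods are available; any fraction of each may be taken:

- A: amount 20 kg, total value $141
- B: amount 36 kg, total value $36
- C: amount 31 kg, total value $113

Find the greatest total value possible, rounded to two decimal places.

Take in order of value per unit:
- A (141/20 per unit): all 20 → value 141, running total 141.00
- C (113/31 per unit): 25 of 31 → value 25×113/31 = 91.1290, running total 232.13
Total 232.13.

232.13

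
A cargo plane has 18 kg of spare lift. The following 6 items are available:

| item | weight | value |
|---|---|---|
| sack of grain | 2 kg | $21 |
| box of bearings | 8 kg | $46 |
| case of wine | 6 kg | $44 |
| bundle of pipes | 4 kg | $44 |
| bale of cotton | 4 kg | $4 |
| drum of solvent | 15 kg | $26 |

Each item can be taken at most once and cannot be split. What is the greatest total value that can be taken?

Check high-value combinations within 18 kg:
- box of bearings+case of wine+bundle of pipes: weight 8+6+4=18, value 46+44+44=134
- sack of grain+box of bearings+bundle of pipes+bale of cotton: weight 2+8+4+4=18, value 21+46+44+4=115
- sack of grain+case of wine+bundle of pipes+bale of cotton: weight 2+6+4+4=16, value 21+44+44+4=113
Best: $134.

$134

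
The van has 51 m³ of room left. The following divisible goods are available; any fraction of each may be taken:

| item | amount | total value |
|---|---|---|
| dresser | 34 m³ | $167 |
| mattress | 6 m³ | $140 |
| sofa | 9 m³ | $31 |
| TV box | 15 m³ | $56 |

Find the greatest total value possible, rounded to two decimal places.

Take in order of value per unit:
- mattress (140/6 per unit): all 6 → value 140, running total 140.00
- dresser (167/34 per unit): all 34 → value 167, running total 307.00
- TV box (56/15 per unit): 11 of 15 → value 11×56/15 = 41.0667, running total 348.07
Total 348.07.

348.07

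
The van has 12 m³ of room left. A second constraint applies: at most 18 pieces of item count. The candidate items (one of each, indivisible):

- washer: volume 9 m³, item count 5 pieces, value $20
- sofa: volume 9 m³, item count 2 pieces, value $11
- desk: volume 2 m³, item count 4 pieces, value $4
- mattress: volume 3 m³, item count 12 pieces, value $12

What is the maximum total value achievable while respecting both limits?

$32

Feasible sets respecting both limits:
- washer+mattress: volume 12, item count 17, value 32
- washer+desk: volume 11, item count 9, value 24
- sofa+mattress: volume 12, item count 14, value 23
- washer: volume 9, item count 5, value 20
Best: $32.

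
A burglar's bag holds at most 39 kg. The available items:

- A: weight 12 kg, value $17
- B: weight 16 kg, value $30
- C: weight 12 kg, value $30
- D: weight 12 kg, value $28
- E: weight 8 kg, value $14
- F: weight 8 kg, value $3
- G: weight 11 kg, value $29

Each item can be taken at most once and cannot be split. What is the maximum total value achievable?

$89

Check high-value combinations within 39 kg:
- B+C+G: weight 16+12+11=39, value 30+30+29=89
- C+D+G: weight 12+12+11=35, value 30+28+29=87
- B+D+G: weight 16+12+11=39, value 30+28+29=87
- A+C+G: weight 12+12+11=35, value 17+30+29=76
- A+B+G: weight 12+16+11=39, value 17+30+29=76
Best: $89.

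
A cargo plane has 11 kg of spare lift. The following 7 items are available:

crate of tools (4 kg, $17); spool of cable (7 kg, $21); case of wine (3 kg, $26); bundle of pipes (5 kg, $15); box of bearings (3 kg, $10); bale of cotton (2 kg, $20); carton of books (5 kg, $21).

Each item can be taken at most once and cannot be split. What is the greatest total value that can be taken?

$67

Check high-value combinations within 11 kg:
- case of wine+bale of cotton+carton of books: weight 3+2+5=10, value 26+20+21=67
- crate of tools+case of wine+bale of cotton: weight 4+3+2=9, value 17+26+20=63
- case of wine+bundle of pipes+bale of cotton: weight 3+5+2=10, value 26+15+20=61
- crate of tools+bale of cotton+carton of books: weight 4+2+5=11, value 17+20+21=58
- case of wine+box of bearings+carton of books: weight 3+3+5=11, value 26+10+21=57
Best: $67.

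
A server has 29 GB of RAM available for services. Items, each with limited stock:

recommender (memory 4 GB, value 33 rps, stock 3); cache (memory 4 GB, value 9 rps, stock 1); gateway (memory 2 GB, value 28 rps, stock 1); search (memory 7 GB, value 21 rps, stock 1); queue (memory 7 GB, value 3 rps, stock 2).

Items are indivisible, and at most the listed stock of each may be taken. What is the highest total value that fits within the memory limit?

157 rps

Best selections within memory 29 and stock limits:
- 3×recommender + 1×cache + 1×gateway + 1×search: memory 25, value 157
- 3×recommender + 1×gateway + 1×search + 1×queue: memory 28, value 151
- 3×recommender + 1×gateway + 1×search: memory 21, value 148
Best: 157 rps.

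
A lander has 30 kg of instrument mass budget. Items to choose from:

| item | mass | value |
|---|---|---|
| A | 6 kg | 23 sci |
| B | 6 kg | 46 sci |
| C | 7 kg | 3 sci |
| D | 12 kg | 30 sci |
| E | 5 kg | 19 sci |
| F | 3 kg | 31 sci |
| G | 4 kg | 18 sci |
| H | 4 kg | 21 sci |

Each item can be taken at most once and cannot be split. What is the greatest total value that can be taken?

158 sci

Check high-value combinations within 30 kg:
- A+B+E+F+G+H: mass 6+6+5+3+4+4=28, value 23+46+19+31+18+21=158
- B+D+E+F+H: mass 6+12+5+3+4=30, value 46+30+19+31+21=147
- B+D+F+G+H: mass 6+12+3+4+4=29, value 46+30+31+18+21=146
- B+D+E+F+G: mass 6+12+5+3+4=30, value 46+30+19+31+18=144
Best: 158 sci.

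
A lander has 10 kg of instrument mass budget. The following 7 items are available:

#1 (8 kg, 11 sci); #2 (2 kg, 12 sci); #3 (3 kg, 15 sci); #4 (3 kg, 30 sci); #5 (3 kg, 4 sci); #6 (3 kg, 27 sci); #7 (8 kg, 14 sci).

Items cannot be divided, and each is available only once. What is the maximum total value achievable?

72 sci

This is a 0/1 knapsack; check combinations near the capacity.
- #3+#4+#6: mass 3+3+3=9, value 15+30+27=72
- #2+#4+#6: mass 2+3+3=8, value 12+30+27=69
- #4+#5+#6: mass 3+3+3=9, value 30+4+27=61
Best: 72 sci.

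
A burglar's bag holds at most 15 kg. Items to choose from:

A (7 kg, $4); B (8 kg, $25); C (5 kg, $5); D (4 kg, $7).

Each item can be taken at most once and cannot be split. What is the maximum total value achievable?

This is a 0/1 knapsack; check combinations near the capacity.
- B+D: weight 8+4=12, value 25+7=32
- B+C: weight 8+5=13, value 25+5=30
- A+B: weight 7+8=15, value 4+25=29
- B: weight 8, value 25
Best: $32.

$32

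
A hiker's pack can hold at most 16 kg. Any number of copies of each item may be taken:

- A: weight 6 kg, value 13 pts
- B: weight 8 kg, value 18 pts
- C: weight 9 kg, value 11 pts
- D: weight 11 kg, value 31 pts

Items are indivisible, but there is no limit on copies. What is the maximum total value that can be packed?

Best value-per-unit is D at 31/11; filling with it alone gives 1×31 = 31.
Optimal mix: 2×B → weight 16, value 36.

36 pts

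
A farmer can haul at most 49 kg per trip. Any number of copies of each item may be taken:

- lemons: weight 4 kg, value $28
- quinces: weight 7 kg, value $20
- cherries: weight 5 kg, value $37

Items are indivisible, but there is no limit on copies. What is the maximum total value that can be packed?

$361

Best value-per-unit is cherries at 37/5; filling with it alone gives 9×37 = 333.
Optimal mix: 1×lemons + 9×cherries → weight 49, value 361.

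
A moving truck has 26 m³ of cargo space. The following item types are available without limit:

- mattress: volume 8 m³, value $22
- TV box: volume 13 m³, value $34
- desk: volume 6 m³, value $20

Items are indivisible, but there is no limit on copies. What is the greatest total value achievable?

Best value-per-unit is desk at 20/6; filling with it alone gives 4×20 = 80.
Optimal mix: 1×mattress + 3×desk → volume 26, value 82.

$82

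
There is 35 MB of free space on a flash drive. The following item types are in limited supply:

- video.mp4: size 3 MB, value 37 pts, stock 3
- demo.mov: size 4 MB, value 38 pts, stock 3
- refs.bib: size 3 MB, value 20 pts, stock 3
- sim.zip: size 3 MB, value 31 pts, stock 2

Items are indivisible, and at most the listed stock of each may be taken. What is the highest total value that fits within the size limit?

Best selections within size 35 and stock limits:
- 3×video.mp4 + 3×demo.mov + 2×refs.bib + 2×sim.zip: size 33, value 327
- 3×video.mp4 + 3×demo.mov + 3×refs.bib + 1×sim.zip: size 33, value 316
- 2×video.mp4 + 3×demo.mov + 3×refs.bib + 2×sim.zip: size 33, value 310
Best: 327 pts.

327 pts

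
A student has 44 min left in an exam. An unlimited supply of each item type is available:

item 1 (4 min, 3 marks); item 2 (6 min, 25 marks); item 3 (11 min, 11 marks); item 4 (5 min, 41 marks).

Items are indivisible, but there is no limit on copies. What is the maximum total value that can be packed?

Best value-per-unit is item 4 at 41/5; filling with it alone gives 8×41 = 328.
Optimal mix: 1×item 1 + 8×item 4 → time 44, value 331.

331 marks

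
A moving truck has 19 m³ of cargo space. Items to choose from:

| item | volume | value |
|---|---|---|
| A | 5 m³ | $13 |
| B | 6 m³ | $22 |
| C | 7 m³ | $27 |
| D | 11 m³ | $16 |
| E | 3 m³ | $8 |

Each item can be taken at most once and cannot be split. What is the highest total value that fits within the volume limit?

$62

Check high-value combinations within 19 m³:
- A+B+C: volume 5+6+7=18, value 13+22+27=62
- B+C+E: volume 6+7+3=16, value 22+27+8=57
- B+C: volume 6+7=13, value 22+27=49
Best: $62.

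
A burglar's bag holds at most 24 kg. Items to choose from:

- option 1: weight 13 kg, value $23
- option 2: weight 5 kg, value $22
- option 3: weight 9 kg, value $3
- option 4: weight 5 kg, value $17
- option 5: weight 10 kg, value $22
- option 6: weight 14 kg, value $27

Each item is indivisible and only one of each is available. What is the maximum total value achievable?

$66

Check high-value combinations within 24 kg:
- option 2+option 4+option 6: weight 5+5+14=24, value 22+17+27=66
- option 1+option 2+option 4: weight 13+5+5=23, value 23+22+17=62
- option 2+option 4+option 5: weight 5+5+10=20, value 22+17+22=61
- option 2+option 6: weight 5+14=19, value 22+27=49
Best: $66.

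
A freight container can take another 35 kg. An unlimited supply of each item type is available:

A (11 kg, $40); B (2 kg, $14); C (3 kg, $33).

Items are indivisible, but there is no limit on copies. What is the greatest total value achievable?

$377

Best value-per-unit is C at 33/3; filling with it alone gives 11×33 = 363.
Optimal mix: 1×B + 11×C → weight 35, value 377.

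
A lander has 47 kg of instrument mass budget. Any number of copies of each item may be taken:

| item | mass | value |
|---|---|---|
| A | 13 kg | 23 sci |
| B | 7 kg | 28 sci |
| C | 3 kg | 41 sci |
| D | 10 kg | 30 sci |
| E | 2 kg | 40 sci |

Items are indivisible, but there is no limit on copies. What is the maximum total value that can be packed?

Best value-per-unit is E at 40/2; filling with it alone gives 23×40 = 920.
Optimal mix: 1×C + 22×E → mass 47, value 921.

921 sci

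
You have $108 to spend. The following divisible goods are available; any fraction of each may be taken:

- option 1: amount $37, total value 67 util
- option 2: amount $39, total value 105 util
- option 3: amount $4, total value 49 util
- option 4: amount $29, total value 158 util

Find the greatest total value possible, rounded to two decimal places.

377.19

Take in order of value per unit:
- option 3 (49/4 per unit): all 4 → value 49, running total 49.00
- option 4 (158/29 per unit): all 29 → value 158, running total 207.00
- option 2 (105/39 per unit): all 39 → value 105, running total 312.00
- option 1 (67/37 per unit): 36 of 37 → value 36×67/37 = 65.1892, running total 377.19
Total 377.19.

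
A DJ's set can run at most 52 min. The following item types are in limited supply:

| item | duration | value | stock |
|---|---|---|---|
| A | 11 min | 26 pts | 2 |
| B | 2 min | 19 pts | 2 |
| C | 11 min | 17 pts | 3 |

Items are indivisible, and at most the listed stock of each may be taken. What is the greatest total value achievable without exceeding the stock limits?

Top feasible selections:
- 2×A + 2×B + 2×C: duration 48, value 124
- 1×A + 2×B + 3×C: duration 48, value 115
- 2×A + 2×B + 1×C: duration 37, value 107
- 2×A + 1×B + 2×C: duration 46, value 105
Best: 124 pts.

124 pts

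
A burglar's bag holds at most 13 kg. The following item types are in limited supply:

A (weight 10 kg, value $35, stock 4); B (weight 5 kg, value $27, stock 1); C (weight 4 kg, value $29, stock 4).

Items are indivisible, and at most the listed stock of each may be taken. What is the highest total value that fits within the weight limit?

Top feasible selections:
- 3×C: weight 12, value 87
- 1×B + 2×C: weight 13, value 85
Best: $87.

$87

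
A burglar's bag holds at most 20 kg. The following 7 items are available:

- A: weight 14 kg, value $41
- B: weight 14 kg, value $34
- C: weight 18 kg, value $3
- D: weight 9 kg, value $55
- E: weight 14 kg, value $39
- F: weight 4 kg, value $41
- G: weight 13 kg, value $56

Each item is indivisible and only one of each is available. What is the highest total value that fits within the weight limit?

$97

This is a 0/1 knapsack; check combinations near the capacity.
- F+G: weight 4+13=17, value 41+56=97
- D+F: weight 9+4=13, value 55+41=96
- A+F: weight 14+4=18, value 41+41=82
- E+F: weight 14+4=18, value 39+41=80
- B+F: weight 14+4=18, value 34+41=75
Best: $97.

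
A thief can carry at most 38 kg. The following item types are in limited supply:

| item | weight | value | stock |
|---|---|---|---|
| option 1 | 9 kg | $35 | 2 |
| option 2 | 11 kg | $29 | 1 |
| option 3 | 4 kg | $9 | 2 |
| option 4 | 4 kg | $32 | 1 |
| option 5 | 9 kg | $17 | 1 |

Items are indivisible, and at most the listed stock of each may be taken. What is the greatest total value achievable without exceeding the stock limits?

Top feasible selections:
- 2×option 1 + 1×option 2 + 1×option 3 + 1×option 4: weight 37, value 140
- 2×option 1 + 1×option 2 + 1×option 4: weight 33, value 131
Best: $140.

$140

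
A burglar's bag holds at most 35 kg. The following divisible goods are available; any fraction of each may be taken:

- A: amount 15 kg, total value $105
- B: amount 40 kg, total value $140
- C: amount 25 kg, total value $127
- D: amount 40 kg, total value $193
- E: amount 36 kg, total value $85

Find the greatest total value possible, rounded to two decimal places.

206.60

Take in order of value per unit:
- A (105/15 per unit): all 15 → value 105, running total 105.00
- C (127/25 per unit): 20 of 25 → value 20×127/25 = 101.6000, running total 206.60
Total 206.60.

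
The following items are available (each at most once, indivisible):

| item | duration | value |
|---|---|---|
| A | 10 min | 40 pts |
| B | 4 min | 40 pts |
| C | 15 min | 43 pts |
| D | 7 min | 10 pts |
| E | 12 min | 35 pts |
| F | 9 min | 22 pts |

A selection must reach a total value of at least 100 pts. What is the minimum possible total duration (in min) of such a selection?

23

Subsets with value ≥ 100, sorted by total duration:
- A+B+F: duration 23, value 102
- A+B+E: duration 26, value 115
- B+C+F: duration 28, value 105
- A+B+C: duration 29, value 123
Minimum duration: 23 min.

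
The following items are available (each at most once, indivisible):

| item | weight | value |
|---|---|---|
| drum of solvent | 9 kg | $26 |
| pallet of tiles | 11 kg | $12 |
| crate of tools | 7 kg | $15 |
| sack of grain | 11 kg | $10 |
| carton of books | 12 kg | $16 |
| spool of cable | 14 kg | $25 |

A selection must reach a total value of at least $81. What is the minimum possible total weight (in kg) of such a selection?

Subsets with value ≥ 81, sorted by total weight:
- drum of solvent+crate of tools+carton of books+spool of cable: weight 42, value 82
- drum of solvent+pallet of tiles+crate of tools+sack of grain+spool of cable: weight 52, value 88
- drum of solvent+pallet of tiles+crate of tools+carton of books+spool of cable: weight 53, value 94
Minimum weight: 42 kg.

42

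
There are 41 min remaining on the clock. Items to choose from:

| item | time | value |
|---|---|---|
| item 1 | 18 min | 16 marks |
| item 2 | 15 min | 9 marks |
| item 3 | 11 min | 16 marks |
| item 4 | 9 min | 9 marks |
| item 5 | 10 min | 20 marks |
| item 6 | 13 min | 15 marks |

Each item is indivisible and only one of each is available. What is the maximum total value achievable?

Check high-value combinations within 41 min:
- item 1+item 3+item 5: time 18+11+10=39, value 16+16+20=52
- item 3+item 5+item 6: time 11+10+13=34, value 16+20+15=51
- item 1+item 5+item 6: time 18+10+13=41, value 16+20+15=51
- item 3+item 4+item 5: time 11+9+10=30, value 16+9+20=45
Best: 52 marks.

52 marks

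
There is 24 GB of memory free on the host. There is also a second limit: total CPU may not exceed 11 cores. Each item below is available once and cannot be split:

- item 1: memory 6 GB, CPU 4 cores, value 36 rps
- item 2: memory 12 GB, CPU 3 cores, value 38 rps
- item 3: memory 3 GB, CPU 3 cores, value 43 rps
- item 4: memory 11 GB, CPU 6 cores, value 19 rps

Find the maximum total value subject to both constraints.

117 rps

Feasible sets respecting both limits:
- item 1+item 2+item 3: memory 21, CPU 10, value 117
- item 2+item 3: memory 15, CPU 6, value 81
- item 1+item 3: memory 9, CPU 7, value 79
Best: 117 rps.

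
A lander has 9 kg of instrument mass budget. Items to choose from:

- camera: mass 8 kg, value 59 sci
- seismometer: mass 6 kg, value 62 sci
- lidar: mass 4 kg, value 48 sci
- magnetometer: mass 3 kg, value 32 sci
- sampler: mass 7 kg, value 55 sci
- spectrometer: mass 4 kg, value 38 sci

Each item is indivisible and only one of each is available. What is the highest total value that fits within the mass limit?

94 sci

This is a 0/1 knapsack; check combinations near the capacity.
- seismometer+magnetometer: mass 6+3=9, value 62+32=94
- lidar+spectrometer: mass 4+4=8, value 48+38=86
- lidar+magnetometer: mass 4+3=7, value 48+32=80
- magnetometer+spectrometer: mass 3+4=7, value 32+38=70
Best: 94 sci.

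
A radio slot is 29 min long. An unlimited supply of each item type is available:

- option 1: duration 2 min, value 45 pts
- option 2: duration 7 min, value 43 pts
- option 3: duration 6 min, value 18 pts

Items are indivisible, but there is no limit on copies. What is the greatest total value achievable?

630 pts

Best value-per-unit is option 1 at 45/2, and filling with it alone uses duration 14×2=28. No mix of the others beats 14×45 = 630.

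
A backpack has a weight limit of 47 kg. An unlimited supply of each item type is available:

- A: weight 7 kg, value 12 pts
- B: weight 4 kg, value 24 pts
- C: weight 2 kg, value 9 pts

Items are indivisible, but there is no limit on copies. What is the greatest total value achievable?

273 pts

Best value-per-unit is B at 24/4; filling with it alone gives 11×24 = 264.
Optimal mix: 11×B + 1×C → weight 46, value 273.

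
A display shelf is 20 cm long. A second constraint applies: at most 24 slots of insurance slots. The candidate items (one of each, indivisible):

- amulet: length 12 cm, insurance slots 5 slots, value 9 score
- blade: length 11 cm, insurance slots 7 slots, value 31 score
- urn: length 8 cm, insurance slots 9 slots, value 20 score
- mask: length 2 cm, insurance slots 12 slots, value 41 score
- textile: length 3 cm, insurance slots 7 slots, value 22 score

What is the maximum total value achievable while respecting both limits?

Feasible sets respecting both limits:
- blade+mask: length 13, insurance slots 19, value 72
- amulet+mask+textile: length 17, insurance slots 24, value 72
- mask+textile: length 5, insurance slots 19, value 63
- urn+mask: length 10, insurance slots 21, value 61
Best: 72 score.

72 score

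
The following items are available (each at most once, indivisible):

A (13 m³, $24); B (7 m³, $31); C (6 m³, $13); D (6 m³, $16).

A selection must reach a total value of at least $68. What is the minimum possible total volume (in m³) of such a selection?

Subsets with value ≥ 68, sorted by total volume:
- A+B+D: volume 26, value 71
- A+B+C: volume 26, value 68
- A+B+C+D: volume 32, value 84
Minimum volume: 26 m³.

26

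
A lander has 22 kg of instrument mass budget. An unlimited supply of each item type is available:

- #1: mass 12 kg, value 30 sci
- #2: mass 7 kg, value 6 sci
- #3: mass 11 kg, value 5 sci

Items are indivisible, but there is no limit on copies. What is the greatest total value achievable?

Best value-per-unit is #1 at 30/12; filling with it alone gives 1×30 = 30.
Optimal mix: 1×#1 + 1×#2 → mass 19, value 36.

36 sci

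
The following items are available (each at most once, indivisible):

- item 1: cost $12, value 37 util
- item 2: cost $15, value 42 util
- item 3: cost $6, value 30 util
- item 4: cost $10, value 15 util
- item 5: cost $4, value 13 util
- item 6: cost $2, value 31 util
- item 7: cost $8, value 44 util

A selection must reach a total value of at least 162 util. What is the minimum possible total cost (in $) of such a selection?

Subsets with value ≥ 162, sorted by total cost:
- item 1+item 2+item 5+item 6+item 7: cost 41, value 167
- item 2+item 3+item 4+item 6+item 7: cost 41, value 162
- item 1+item 3+item 4+item 5+item 6+item 7: cost 42, value 170
Minimum cost: 41 $.

41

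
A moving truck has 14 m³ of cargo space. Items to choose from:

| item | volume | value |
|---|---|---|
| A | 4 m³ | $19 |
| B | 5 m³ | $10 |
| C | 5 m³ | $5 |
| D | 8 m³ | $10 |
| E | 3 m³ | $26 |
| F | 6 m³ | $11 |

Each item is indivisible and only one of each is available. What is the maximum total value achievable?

$56

Check high-value combinations within 14 m³:
- A+E+F: volume 4+3+6=13, value 19+26+11=56
- A+B+E: volume 4+5+3=12, value 19+10+26=55
- A+C+E: volume 4+5+3=12, value 19+5+26=50
- B+E+F: volume 5+3+6=14, value 10+26+11=47
Best: $56.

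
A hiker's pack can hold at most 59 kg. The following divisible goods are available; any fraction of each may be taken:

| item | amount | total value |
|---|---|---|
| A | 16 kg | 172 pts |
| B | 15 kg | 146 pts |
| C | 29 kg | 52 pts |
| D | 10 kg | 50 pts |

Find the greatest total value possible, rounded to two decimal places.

Take in order of value per unit:
- A (172/16 per unit): all 16 → value 172, running total 172.00
- B (146/15 per unit): all 15 → value 146, running total 318.00
- D (50/10 per unit): all 10 → value 50, running total 368.00
- C (52/29 per unit): 18 of 29 → value 18×52/29 = 32.2759, running total 400.28
Total 400.28.

400.28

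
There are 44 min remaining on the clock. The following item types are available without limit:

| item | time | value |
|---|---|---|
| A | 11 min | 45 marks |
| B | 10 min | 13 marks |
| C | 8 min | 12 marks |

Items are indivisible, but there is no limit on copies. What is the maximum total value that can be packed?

Best value-per-unit is A at 45/11, and filling with it alone uses time 4×11=44. No mix of the others beats 4×45 = 180.

180 marks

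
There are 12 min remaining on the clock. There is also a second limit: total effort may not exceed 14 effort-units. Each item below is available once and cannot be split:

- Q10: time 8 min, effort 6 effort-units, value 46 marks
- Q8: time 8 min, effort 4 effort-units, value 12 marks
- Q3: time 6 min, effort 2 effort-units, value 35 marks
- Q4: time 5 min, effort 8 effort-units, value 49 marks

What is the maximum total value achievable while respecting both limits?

84 marks

Feasible sets respecting both limits:
- Q3+Q4: time 11, effort 10, value 84
- Q4: time 5, effort 8, value 49
- Q10: time 8, effort 6, value 46
- Q3: time 6, effort 2, value 35
Best: 84 marks.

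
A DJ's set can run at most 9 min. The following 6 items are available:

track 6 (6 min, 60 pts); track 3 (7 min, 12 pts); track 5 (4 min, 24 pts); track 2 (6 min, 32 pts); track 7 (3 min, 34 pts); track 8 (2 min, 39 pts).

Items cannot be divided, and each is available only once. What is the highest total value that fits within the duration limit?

99 pts

This is a 0/1 knapsack; check combinations near the capacity.
- track 6+track 8: duration 6+2=8, value 60+39=99
- track 5+track 7+track 8: duration 4+3+2=9, value 24+34+39=97
- track 6+track 7: duration 6+3=9, value 60+34=94
- track 7+track 8: duration 3+2=5, value 34+39=73
- track 2+track 8: duration 6+2=8, value 32+39=71
Best: 99 pts.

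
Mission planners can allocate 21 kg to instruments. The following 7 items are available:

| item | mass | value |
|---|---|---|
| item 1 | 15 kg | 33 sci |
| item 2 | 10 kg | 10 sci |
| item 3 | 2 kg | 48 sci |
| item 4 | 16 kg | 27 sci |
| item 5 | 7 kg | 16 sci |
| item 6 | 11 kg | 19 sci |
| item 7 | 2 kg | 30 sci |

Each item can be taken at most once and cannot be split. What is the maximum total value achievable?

Check high-value combinations within 21 kg:
- item 1+item 3+item 7: mass 15+2+2=19, value 33+48+30=111
- item 3+item 4+item 7: mass 2+16+2=20, value 48+27+30=105
- item 2+item 3+item 5+item 7: mass 10+2+7+2=21, value 10+48+16+30=104
- item 3+item 6+item 7: mass 2+11+2=15, value 48+19+30=97
- item 3+item 5+item 7: mass 2+7+2=11, value 48+16+30=94
Best: 111 sci.

111 sci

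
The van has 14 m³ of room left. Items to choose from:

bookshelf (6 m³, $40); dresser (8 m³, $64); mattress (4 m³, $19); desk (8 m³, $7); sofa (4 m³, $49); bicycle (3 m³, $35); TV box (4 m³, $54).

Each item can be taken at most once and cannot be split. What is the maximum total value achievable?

Check high-value combinations within 14 m³:
- bookshelf+sofa+TV box: volume 6+4+4=14, value 40+49+54=143
- sofa+bicycle+TV box: volume 4+3+4=11, value 49+35+54=138
- bookshelf+bicycle+TV box: volume 6+3+4=13, value 40+35+54=129
Best: $143.

$143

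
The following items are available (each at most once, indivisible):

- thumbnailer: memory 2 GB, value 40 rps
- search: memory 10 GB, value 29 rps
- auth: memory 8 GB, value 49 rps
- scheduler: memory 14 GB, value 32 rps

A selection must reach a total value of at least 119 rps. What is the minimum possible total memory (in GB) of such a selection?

Subsets with value ≥ 119, sorted by total memory:
- thumbnailer+auth+scheduler: memory 24, value 121
- thumbnailer+search+auth+scheduler: memory 34, value 150
Minimum memory: 24 GB.

24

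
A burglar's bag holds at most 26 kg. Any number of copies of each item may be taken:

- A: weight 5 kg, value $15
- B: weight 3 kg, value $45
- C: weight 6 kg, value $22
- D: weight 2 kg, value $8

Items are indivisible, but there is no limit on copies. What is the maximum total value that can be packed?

Best value-per-unit is B at 45/3; filling with it alone gives 8×45 = 360.
Optimal mix: 8×B + 1×D → weight 26, value 368.

$368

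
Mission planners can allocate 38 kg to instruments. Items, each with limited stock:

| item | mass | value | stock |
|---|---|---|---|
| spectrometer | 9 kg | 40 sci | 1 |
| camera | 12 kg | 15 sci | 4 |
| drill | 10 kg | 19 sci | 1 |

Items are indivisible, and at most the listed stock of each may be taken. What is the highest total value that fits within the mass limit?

Best selections within mass 38 and stock limits:
- 1×spectrometer + 1×camera + 1×drill: mass 31, value 74
- 1×spectrometer + 2×camera: mass 33, value 70
Best: 74 sci.

74 sci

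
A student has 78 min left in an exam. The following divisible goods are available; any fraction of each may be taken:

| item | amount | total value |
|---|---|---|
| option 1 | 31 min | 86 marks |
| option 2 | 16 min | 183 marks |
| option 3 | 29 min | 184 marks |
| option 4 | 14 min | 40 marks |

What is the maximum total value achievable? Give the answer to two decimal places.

Take in order of value per unit:
- option 2 (183/16 per unit): all 16 → value 183, running total 183.00
- option 3 (184/29 per unit): all 29 → value 184, running total 367.00
- option 4 (40/14 per unit): all 14 → value 40, running total 407.00
- option 1 (86/31 per unit): 19 of 31 → value 19×86/31 = 52.7097, running total 459.71
Total 459.71.

459.71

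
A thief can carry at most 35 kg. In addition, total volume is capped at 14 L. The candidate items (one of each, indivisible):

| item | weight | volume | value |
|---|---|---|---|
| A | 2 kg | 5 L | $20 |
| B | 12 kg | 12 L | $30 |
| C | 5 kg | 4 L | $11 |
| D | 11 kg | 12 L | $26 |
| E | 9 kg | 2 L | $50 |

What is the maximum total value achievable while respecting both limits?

Feasible sets respecting both limits:
- A+C+E: weight 16, volume 11, value 81
- B+E: weight 21, volume 14, value 80
- D+E: weight 20, volume 14, value 76
- A+E: weight 11, volume 7, value 70
Best: $81.

$81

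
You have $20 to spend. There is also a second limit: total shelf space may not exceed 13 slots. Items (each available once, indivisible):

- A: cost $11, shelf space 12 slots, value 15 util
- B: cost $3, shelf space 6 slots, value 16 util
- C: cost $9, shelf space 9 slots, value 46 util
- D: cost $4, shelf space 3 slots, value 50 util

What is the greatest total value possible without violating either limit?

Feasible sets respecting both limits:
- C+D: cost 13, shelf space 12, value 96
- B+D: cost 7, shelf space 9, value 66
- D: cost 4, shelf space 3, value 50
Best: 96 util.

96 util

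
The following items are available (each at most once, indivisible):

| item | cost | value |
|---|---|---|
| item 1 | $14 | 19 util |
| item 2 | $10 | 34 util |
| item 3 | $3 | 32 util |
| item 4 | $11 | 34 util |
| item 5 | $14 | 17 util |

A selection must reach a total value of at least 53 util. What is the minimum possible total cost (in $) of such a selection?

Subsets with value ≥ 53, sorted by total cost:
- item 2+item 3: cost 13, value 66
- item 3+item 4: cost 14, value 66
Minimum cost: 13 $.

13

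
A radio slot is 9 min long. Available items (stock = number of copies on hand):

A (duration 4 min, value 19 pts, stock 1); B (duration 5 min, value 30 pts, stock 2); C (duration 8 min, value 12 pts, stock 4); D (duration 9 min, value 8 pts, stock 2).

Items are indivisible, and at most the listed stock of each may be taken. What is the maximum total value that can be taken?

49 pts

Best selections within duration 9 and stock limits:
- 1×A + 1×B: duration 9, value 49
- 1×B: duration 5, value 30
- 1×A: duration 4, value 19
Best: 49 pts.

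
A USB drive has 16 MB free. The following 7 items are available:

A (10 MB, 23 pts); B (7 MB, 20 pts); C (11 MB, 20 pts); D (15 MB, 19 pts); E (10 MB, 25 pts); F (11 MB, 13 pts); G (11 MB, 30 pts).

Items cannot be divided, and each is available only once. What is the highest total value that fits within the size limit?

This is a 0/1 knapsack; check combinations near the capacity.
- G: size 11, value 30
- E: size 10, value 25
- A: size 10, value 23
Best: 30 pts.

30 pts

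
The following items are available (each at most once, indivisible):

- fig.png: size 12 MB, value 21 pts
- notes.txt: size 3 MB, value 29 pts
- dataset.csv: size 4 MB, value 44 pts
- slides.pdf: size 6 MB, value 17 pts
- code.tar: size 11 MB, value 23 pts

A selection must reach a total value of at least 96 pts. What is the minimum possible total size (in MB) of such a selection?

Subsets with value ≥ 96, sorted by total size:
- notes.txt+dataset.csv+code.tar: size 18, value 96
- notes.txt+dataset.csv+slides.pdf+code.tar: size 24, value 113
Minimum size: 18 MB.

18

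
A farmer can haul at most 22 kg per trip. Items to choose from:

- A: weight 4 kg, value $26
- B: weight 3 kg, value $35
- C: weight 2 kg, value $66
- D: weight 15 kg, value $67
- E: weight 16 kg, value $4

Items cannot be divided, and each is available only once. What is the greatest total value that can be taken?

$168

Check high-value combinations within 22 kg:
- B+C+D: weight 3+2+15=20, value 35+66+67=168
- A+C+D: weight 4+2+15=21, value 26+66+67=159
- C+D: weight 2+15=17, value 66+67=133
Best: $168.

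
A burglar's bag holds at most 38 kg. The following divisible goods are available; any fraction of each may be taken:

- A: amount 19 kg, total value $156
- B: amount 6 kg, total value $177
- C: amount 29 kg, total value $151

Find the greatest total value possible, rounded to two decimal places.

400.69

Take in order of value per unit:
- B (177/6 per unit): all 6 → value 177, running total 177.00
- A (156/19 per unit): all 19 → value 156, running total 333.00
- C (151/29 per unit): 13 of 29 → value 13×151/29 = 67.6897, running total 400.69
Total 400.69.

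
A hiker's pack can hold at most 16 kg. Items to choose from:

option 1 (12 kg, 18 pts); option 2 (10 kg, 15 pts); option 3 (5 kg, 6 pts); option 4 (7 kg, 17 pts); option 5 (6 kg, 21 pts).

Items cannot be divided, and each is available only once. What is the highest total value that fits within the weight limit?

38 pts

Check high-value combinations within 16 kg:
- option 4+option 5: weight 7+6=13, value 17+21=38
- option 2+option 5: weight 10+6=16, value 15+21=36
- option 3+option 5: weight 5+6=11, value 6+21=27
- option 3+option 4: weight 5+7=12, value 6+17=23
- option 5: weight 6, value 21
Best: 38 pts.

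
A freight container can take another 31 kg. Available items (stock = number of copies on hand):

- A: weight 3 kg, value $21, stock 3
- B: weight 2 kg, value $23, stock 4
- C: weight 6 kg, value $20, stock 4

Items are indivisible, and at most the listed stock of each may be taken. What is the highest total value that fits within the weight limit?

Top feasible selections:
- 3×A + 4×B + 2×C: weight 29, value 195
- 3×A + 4×B + 1×C: weight 23, value 175
- 2×A + 4×B + 2×C: weight 26, value 174
- 1×A + 4×B + 3×C: weight 29, value 173
Best: $195.

$195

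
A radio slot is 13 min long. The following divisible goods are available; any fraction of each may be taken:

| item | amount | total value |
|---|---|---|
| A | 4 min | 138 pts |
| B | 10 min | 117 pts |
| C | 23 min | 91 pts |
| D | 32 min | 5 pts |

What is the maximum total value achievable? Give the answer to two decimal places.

Take in order of value per unit:
- A (138/4 per unit): all 4 → value 138, running total 138.00
- B (117/10 per unit): 9 of 10 → value 9×117/10 = 105.3000, running total 243.30
Total 243.30.

243.30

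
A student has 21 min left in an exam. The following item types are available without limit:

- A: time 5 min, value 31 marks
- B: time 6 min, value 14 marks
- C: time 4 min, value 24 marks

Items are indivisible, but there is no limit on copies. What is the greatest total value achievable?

127 marks

Best value-per-unit is A at 31/5; filling with it alone gives 4×31 = 124.
Optimal mix: 1×A + 4×C → time 21, value 127.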